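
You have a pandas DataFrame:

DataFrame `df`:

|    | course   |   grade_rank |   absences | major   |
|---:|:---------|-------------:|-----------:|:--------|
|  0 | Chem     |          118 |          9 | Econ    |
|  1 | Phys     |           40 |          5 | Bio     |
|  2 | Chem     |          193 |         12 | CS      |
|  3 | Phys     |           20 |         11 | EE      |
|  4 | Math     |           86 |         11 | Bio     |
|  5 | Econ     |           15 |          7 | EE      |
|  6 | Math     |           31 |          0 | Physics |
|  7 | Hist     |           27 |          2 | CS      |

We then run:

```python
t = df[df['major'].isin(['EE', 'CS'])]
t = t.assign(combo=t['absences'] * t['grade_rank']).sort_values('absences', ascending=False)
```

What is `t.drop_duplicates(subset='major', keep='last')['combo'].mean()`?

filter rows where major in ['EE', 'CS']:
  course  grade_rank  absences major
2   Chem         193        12    CS
3   Phys          20        11    EE
5   Econ          15         7    EE
7   Hist          27         2    CS
add column combo = t['absences'] * t['grade_rank']:
  course  grade_rank  absences major  combo
2   Chem         193        12    CS   2316
3   Phys          20        11    EE    220
5   Econ          15         7    EE    105
7   Hist          27         2    CS     54
sort by absences descending:
  course  grade_rank  absences major  combo
2   Chem         193        12    CS   2316
3   Phys          20        11    EE    220
5   Econ          15         7    EE    105
7   Hist          27         2    CS     54
drop duplicate major (keep=last):
  course  grade_rank  absences major  combo
5   Econ          15         7    EE    105
7   Hist          27         2    CS     54

79.5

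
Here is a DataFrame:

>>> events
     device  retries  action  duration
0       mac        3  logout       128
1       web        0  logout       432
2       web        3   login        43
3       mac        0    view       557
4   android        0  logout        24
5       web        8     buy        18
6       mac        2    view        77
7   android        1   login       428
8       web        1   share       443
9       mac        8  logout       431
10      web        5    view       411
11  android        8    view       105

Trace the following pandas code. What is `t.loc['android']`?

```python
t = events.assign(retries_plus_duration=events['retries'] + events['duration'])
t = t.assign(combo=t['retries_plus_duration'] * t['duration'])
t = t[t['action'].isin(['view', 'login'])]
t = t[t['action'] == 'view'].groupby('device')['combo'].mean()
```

add column retries_plus_duration = events['retries'] + events['duration']:
     device  retries  action  duration  retries_plus_duration
0       mac        3  logout       128                    131
1       web        0  logout       432                    432
2       web        3   login        43                     46
3       mac        0    view       557                    557
4   android        0  logout        24                     24
5       web        8     buy        18                     26
6       mac        2    view        77                     79
7   android        1   login       428                    429
8       web        1   share       443                    444
9       mac        8  logout       431                    439
10      web        5    view       411                    416
11  android        8    view       105                    113
add column combo = t['retries_plus_duration'] * t['duration']:
     device  retries  action  duration  retries_plus_duration   combo
0       mac        3  logout       128                    131   16768
1       web        0  logout       432                    432  186624
2       web        3   login        43                     46    1978
3       mac        0    view       557                    557  310249
4   android        0  logout        24                     24     576
5       web        8     buy        18                     26     468
6       mac        2    view        77                     79    6083
7   android        1   login       428                    429  183612
8       web        1   share       443                    444  196692
9       mac        8  logout       431                    439  189209
10      web        5    view       411                    416  170976
11  android        8    view       105                    113   11865
filter rows where action in ['view', 'login']:
     device  retries action  duration  retries_plus_duration   combo
2       web        3  login        43                     46    1978
3       mac        0   view       557                    557  310249
6       mac        2   view        77                     79    6083
7   android        1  login       428                    429  183612
10      web        5   view       411                    416  170976
11  android        8   view       105                    113   11865
filter rows where action == 'view':
     device  retries action  duration  retries_plus_duration   combo
3       mac        0   view       557                    557  310249
6       mac        2   view        77                     79    6083
10      web        5   view       411                    416  170976
11  android        8   view       105                    113   11865
group by device, mean of combo:
device
android     11865.0
mac        158166.0
web        170976.0
Name: combo, dtype: float64
Finally, value at index 'android' = 11865.0.

11865.0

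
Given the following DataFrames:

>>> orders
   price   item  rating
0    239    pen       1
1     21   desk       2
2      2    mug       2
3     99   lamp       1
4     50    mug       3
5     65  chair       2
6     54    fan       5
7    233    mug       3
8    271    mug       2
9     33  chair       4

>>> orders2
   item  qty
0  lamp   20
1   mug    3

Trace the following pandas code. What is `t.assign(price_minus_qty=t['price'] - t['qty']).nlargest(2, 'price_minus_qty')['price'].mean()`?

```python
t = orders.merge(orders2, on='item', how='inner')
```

merge on 'item' (how='inner') → 5 rows:
   price  item  rating  qty
0      2   mug       2    3
1     99  lamp       1   20
2     50   mug       3    3
3    233   mug       3    3
4    271   mug       2    3
add column price_minus_qty = t['price'] - t['qty']:
   price  item  rating  qty  price_minus_qty
0      2   mug       2    3               -1
1     99  lamp       1   20               79
2     50   mug       3    3               47
3    233   mug       3    3              230
4    271   mug       2    3              268
take 2 rows with largest price_minus_qty:
   price item  rating  qty  price_minus_qty
4    271  mug       2    3              268
3    233  mug       3    3              230
Taking the mean of column 'price' gives 252.0.

252.0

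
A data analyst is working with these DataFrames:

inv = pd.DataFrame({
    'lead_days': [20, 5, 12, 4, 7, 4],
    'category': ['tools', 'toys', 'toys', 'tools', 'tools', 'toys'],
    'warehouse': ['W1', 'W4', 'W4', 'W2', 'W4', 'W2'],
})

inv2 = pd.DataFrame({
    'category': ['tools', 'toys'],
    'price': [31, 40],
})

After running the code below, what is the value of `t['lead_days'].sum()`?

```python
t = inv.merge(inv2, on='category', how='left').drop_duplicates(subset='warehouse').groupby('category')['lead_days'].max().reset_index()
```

merge on 'category' (how='left') → 6 rows:
   lead_days category warehouse  price
0         20    tools        W1     31
1          5     toys        W4     40
2         12     toys        W4     40
3          4    tools        W2     31
4          7    tools        W4     31
5          4     toys        W2     40
drop duplicate warehouse (keep=first):
   lead_days category warehouse  price
0         20    tools        W1     31
1          5     toys        W4     40
3          4    tools        W2     31
group by category, max of lead_days:
category
tools    20
toys      5
Name: lead_days, dtype: int64
reset_index():
  category  lead_days
0    tools         20
1     toys          5
Hence 25.

25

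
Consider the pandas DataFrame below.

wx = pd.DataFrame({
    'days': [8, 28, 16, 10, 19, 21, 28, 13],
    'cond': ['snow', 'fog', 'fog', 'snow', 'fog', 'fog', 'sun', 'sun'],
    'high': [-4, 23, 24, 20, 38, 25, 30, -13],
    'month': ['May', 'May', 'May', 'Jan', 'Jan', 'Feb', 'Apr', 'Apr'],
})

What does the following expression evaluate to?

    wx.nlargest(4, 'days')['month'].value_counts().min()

take 4 rows with largest days:
   days cond  high month
1    28  fog    23   May
6    28  sun    30   Apr
5    21  fog    25   Feb
4    19  fog    38   Jan
value_counts of month:
month
May    1
Apr    1
Feb    1
Jan    1
Name: count, dtype: int64
min of the resulting series → 1

1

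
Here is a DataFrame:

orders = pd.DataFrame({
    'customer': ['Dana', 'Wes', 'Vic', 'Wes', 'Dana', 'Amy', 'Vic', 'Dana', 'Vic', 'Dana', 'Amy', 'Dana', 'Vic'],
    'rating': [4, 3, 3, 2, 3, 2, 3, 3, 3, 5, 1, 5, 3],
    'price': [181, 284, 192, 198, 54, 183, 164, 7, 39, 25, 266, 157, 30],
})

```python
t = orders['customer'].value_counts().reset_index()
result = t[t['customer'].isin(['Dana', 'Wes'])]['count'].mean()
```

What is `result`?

value_counts of customer:
customer
Dana    5
Vic     4
Wes     2
Amy     2
Name: count, dtype: int64
reset_index():
  customer  count
0     Dana      5
1      Vic      4
2      Wes      2
3      Amy      2
filter rows where customer in ['Dana', 'Wes']:
  customer  count
0     Dana      5
2      Wes      2
mean of column 'count' → 3.5

3.5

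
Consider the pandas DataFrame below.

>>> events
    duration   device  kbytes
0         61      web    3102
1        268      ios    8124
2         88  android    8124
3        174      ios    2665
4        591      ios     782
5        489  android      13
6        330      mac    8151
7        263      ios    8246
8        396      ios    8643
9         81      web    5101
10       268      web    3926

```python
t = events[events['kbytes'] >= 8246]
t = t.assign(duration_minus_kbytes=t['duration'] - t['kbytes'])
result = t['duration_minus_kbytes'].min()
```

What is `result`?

-8247

filter rows where kbytes >= 8246:
   duration device  kbytes
7       263    ios    8246
8       396    ios    8643
add column duration_minus_kbytes = t['duration'] - t['kbytes']:
   duration device  kbytes  duration_minus_kbytes
7       263    ios    8246                  -7983
8       396    ios    8643                  -8247
So min() = -8247.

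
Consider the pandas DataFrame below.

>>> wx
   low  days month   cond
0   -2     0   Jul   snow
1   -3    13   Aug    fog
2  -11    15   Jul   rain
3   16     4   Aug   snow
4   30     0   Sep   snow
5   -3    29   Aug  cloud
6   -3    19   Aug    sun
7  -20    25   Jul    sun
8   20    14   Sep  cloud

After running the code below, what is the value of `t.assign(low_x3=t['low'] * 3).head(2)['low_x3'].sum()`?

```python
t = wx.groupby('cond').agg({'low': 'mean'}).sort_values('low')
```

-67.5

group by cond, mean of low:
             low
cond            
cloud   8.500000
fog    -3.000000
rain  -11.000000
snow   14.666667
sun   -11.500000
sort by low:
             low
cond            
sun   -11.500000
rain  -11.000000
fog    -3.000000
cloud   8.500000
snow   14.666667
add column low_x3 = t['low'] * 3:
             low  low_x3
cond                    
sun   -11.500000   -34.5
rain  -11.000000   -33.0
fog    -3.000000    -9.0
cloud   8.500000    25.5
snow   14.666667    44.0
take first 2 rows:
       low  low_x3
cond              
sun  -11.5   -34.5
rain -11.0   -33.0
Hence -67.5.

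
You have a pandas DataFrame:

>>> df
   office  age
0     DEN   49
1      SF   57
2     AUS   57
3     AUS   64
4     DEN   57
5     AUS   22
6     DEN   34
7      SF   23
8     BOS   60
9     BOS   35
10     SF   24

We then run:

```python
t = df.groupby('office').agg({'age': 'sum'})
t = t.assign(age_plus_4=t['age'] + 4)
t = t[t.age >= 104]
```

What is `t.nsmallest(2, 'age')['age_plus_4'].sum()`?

group by office, sum of age:
        age
office     
AUS     143
BOS      95
DEN     140
SF      104
add column age_plus_4 = t['age'] + 4:
        age  age_plus_4
office                 
AUS     143         147
BOS      95          99
DEN     140         144
SF      104         108
filter rows where age >= 104:
        age  age_plus_4
office                 
AUS     143         147
DEN     140         144
SF      104         108
take 2 rows with smallest age:
        age  age_plus_4
office                 
SF      104         108
DEN     140         144
Reading off the sum of column 'age_plus_4', we get 252.

252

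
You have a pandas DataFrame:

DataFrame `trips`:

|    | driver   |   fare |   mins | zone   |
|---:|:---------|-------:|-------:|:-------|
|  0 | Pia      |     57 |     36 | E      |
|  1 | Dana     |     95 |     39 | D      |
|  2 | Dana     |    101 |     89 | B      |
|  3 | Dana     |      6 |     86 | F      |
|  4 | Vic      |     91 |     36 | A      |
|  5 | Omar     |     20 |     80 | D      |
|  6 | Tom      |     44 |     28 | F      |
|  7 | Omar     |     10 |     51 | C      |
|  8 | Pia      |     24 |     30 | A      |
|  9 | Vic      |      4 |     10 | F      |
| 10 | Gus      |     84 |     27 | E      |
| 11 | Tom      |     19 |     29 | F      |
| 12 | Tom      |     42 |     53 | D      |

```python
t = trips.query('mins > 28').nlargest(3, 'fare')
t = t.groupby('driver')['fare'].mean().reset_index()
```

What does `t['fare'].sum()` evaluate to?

189.0

filter rows where mins > 28:
   driver  fare  mins zone
0     Pia    57    36    E
1    Dana    95    39    D
2    Dana   101    89    B
3    Dana     6    86    F
4     Vic    91    36    A
5    Omar    20    80    D
7    Omar    10    51    C
8     Pia    24    30    A
11    Tom    19    29    F
12    Tom    42    53    D
take 3 rows with largest fare:
  driver  fare  mins zone
2   Dana   101    89    B
1   Dana    95    39    D
4    Vic    91    36    A
group by driver, mean of fare:
driver
Dana    98.0
Vic     91.0
Name: fare, dtype: float64
reset_index():
  driver  fare
0   Dana  98.0
1    Vic  91.0
Hence 189.0.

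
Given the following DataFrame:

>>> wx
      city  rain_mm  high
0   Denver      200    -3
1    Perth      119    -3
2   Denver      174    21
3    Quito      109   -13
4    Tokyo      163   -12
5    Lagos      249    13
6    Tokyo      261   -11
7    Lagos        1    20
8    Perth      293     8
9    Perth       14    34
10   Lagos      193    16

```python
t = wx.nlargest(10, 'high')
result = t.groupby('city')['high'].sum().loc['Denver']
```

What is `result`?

take 10 rows with largest high:
      city  rain_mm  high
9    Perth       14    34
2   Denver      174    21
7    Lagos        1    20
10   Lagos      193    16
5    Lagos      249    13
8    Perth      293     8
0   Denver      200    -3
1    Perth      119    -3
6    Tokyo      261   -11
4    Tokyo      163   -12
group by city, sum of high:
city
Denver    18
Lagos     49
Perth     39
Tokyo    -23
Name: high, dtype: int64
Then the value at index 'Denver': 18

18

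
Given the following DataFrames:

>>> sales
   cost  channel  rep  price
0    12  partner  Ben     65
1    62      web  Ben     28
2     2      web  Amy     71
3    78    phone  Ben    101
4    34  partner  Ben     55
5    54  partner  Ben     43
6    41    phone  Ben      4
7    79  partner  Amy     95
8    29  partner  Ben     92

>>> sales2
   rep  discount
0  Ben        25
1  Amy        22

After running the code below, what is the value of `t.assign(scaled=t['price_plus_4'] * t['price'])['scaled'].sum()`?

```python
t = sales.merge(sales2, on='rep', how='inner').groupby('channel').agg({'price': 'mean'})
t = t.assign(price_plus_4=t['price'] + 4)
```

merge on 'rep' (how='inner') → 9 rows:
   cost  channel  rep  price  discount
0    12  partner  Ben     65        25
1    62      web  Ben     28        25
2     2      web  Amy     71        22
3    78    phone  Ben    101        25
4    34  partner  Ben     55        25
5    54  partner  Ben     43        25
6    41    phone  Ben      4        25
7    79  partner  Amy     95        22
8    29  partner  Ben     92        25
group by channel, mean of price:
         price
channel       
partner   70.0
phone     52.5
web       49.5
add column price_plus_4 = t['price'] + 4:
         price  price_plus_4
channel                     
partner   70.0          74.0
phone     52.5          56.5
web       49.5          53.5
add column scaled = t['price_plus_4'] * t['price']:
         price  price_plus_4   scaled
channel                              
partner   70.0          74.0  5180.00
phone     52.5          56.5  2966.25
web       49.5          53.5  2648.25
Finally, sum of column 'scaled' = 10794.5.

10794.5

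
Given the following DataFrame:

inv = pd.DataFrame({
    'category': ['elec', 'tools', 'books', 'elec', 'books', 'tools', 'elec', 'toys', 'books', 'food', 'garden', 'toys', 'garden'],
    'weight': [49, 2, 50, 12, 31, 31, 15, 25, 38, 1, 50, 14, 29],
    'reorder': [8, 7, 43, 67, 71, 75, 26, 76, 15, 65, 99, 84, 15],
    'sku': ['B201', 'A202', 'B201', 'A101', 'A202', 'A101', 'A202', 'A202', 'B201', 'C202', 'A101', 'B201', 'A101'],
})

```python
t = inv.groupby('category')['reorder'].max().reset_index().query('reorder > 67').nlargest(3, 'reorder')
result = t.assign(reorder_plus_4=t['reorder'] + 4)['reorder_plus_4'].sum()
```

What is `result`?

270

group by category, max of reorder:
category
books     71
elec      67
food      65
garden    99
tools     75
toys      84
Name: reorder, dtype: int64
reset_index():
  category  reorder
0    books       71
1     elec       67
2     food       65
3   garden       99
4    tools       75
5     toys       84
filter rows where reorder > 67:
  category  reorder
0    books       71
3   garden       99
4    tools       75
5     toys       84
take 3 rows with largest reorder:
  category  reorder
3   garden       99
5     toys       84
4    tools       75
add column reorder_plus_4 = t['reorder'] + 4:
  category  reorder  reorder_plus_4
3   garden       99             103
5     toys       84              88
4    tools       75              79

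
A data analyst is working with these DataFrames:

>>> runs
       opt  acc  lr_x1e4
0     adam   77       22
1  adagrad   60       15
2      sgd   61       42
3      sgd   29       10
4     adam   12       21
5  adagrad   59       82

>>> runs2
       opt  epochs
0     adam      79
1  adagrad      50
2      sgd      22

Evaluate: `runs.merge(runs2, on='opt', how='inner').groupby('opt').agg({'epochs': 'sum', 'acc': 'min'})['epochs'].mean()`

merge on 'opt' (how='inner') → 6 rows:
       opt  acc  lr_x1e4  epochs
0     adam   77       22      79
1  adagrad   60       15      50
2      sgd   61       42      22
3      sgd   29       10      22
4     adam   12       21      79
5  adagrad   59       82      50
group by opt: sum(epochs), min(acc):
         epochs  acc
opt                 
adagrad     100   59
adam        158   12
sgd          44   29
Reading off the mean of column 'epochs', we get 100.666666667.

100.666666667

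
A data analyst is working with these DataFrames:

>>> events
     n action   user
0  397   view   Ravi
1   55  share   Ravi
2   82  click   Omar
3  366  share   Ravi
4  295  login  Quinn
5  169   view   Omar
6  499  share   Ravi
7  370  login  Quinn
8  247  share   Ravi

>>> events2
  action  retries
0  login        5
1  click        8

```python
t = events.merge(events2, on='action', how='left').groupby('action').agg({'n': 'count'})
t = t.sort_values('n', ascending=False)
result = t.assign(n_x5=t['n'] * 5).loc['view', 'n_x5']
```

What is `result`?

merge on 'action' (how='left') → 9 rows:
     n action   user  retries
0  397   view   Ravi      NaN
1   55  share   Ravi      NaN
2   82  click   Omar      8.0
3  366  share   Ravi      NaN
4  295  login  Quinn      5.0
5  169   view   Omar      NaN
6  499  share   Ravi      NaN
7  370  login  Quinn      5.0
8  247  share   Ravi      NaN
group by action, count of n:
        n
action   
click   1
login   2
share   4
view    2
sort by n descending:
        n
action   
share   4
login   2
view    2
click   1
add column n_x5 = t['n'] * 5:
        n  n_x5
action         
share   4    20
login   2    10
view    2    10
click   1     5
Finally, value at row 'view', column 'n_x5' = 10.

10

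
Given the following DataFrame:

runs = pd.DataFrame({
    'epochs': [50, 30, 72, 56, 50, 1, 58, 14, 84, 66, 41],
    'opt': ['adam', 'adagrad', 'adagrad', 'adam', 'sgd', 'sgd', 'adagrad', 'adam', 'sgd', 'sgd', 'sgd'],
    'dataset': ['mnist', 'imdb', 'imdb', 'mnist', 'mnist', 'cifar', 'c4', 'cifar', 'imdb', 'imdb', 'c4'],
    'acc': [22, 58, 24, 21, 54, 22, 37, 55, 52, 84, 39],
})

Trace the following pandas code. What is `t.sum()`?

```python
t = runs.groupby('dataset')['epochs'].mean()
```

172.0

group by dataset, mean of epochs:
dataset
c4       49.5
cifar     7.5
imdb     63.0
mnist    52.0
Name: epochs, dtype: float64
Reading off the sum of the resulting series, we get 172.0.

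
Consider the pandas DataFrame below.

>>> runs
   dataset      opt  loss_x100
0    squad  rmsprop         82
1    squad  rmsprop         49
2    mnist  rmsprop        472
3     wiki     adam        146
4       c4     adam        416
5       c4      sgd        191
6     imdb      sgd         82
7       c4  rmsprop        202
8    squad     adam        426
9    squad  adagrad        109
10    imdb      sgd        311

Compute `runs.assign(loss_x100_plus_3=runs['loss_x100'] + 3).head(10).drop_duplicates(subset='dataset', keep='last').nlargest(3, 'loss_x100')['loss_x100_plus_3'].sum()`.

829

add column loss_x100_plus_3 = runs['loss_x100'] + 3:
   dataset      opt  loss_x100  loss_x100_plus_3
0    squad  rmsprop         82                85
1    squad  rmsprop         49                52
2    mnist  rmsprop        472               475
3     wiki     adam        146               149
4       c4     adam        416               419
5       c4      sgd        191               194
6     imdb      sgd         82                85
7       c4  rmsprop        202               205
8    squad     adam        426               429
9    squad  adagrad        109               112
10    imdb      sgd        311               314
take first 10 rows:
  dataset      opt  loss_x100  loss_x100_plus_3
0   squad  rmsprop         82                85
1   squad  rmsprop         49                52
2   mnist  rmsprop        472               475
3    wiki     adam        146               149
4      c4     adam        416               419
5      c4      sgd        191               194
6    imdb      sgd         82                85
7      c4  rmsprop        202               205
8   squad     adam        426               429
9   squad  adagrad        109               112
drop duplicate dataset (keep=last):
  dataset      opt  loss_x100  loss_x100_plus_3
2   mnist  rmsprop        472               475
3    wiki     adam        146               149
6    imdb      sgd         82                85
7      c4  rmsprop        202               205
9   squad  adagrad        109               112
take 3 rows with largest loss_x100:
  dataset      opt  loss_x100  loss_x100_plus_3
2   mnist  rmsprop        472               475
7      c4  rmsprop        202               205
3    wiki     adam        146               149
Taking the sum of column 'loss_x100_plus_3' gives 829.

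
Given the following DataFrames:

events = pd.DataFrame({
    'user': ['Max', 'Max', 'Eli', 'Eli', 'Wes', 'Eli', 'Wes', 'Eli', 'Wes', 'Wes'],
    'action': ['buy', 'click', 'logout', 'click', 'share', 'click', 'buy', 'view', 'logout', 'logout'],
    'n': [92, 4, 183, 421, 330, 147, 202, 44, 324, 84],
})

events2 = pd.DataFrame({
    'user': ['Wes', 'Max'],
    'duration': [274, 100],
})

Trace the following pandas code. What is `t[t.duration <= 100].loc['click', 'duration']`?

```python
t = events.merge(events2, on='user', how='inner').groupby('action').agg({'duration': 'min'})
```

100

merge on 'user' (how='inner') → 6 rows:
  user  action    n  duration
0  Max     buy   92       100
1  Max   click    4       100
2  Wes   share  330       274
3  Wes     buy  202       274
4  Wes  logout  324       274
5  Wes  logout   84       274
group by action, min of duration:
        duration
action          
buy          100
click        100
logout       274
share        274
filter rows where duration <= 100:
        duration
action          
buy          100
click        100
Hence 100.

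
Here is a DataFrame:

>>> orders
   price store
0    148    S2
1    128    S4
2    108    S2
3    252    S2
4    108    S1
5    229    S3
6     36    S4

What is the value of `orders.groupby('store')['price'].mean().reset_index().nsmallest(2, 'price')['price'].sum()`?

group by store, mean of price:
store
S1    108.000000
S2    169.333333
S3    229.000000
S4     82.000000
Name: price, dtype: float64
reset_index():
  store       price
0    S1  108.000000
1    S2  169.333333
2    S3  229.000000
3    S4   82.000000
take 2 rows with smallest price:
  store  price
3    S4   82.0
0    S1  108.0

190.0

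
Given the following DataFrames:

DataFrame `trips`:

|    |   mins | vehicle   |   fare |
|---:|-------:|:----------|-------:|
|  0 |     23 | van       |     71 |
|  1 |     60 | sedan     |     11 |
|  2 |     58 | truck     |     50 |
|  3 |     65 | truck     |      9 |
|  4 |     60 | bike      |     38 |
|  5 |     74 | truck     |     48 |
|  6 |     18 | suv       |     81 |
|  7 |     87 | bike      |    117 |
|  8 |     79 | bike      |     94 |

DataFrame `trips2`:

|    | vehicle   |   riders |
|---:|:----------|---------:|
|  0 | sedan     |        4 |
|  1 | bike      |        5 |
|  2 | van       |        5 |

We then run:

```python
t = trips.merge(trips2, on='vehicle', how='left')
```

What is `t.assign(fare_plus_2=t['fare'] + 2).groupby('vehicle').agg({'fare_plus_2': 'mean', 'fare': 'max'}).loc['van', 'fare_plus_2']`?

merge on 'vehicle' (how='left') → 9 rows:
   mins vehicle  fare  riders
0    23     van    71     5.0
1    60   sedan    11     4.0
2    58   truck    50     NaN
3    65   truck     9     NaN
4    60    bike    38     5.0
5    74   truck    48     NaN
6    18     suv    81     NaN
7    87    bike   117     5.0
8    79    bike    94     5.0
add column fare_plus_2 = t['fare'] + 2:
   mins vehicle  fare  riders  fare_plus_2
0    23     van    71     5.0           73
1    60   sedan    11     4.0           13
2    58   truck    50     NaN           52
3    65   truck     9     NaN           11
4    60    bike    38     5.0           40
5    74   truck    48     NaN           50
6    18     suv    81     NaN           83
7    87    bike   117     5.0          119
8    79    bike    94     5.0           96
group by vehicle: mean(fare_plus_2), max(fare):
         fare_plus_2  fare
vehicle                   
bike       85.000000   117
sedan      13.000000    11
suv        83.000000    81
truck      37.666667    50
van        73.000000    71
Then the value at row 'van', column 'fare_plus_2': 73.0

73.0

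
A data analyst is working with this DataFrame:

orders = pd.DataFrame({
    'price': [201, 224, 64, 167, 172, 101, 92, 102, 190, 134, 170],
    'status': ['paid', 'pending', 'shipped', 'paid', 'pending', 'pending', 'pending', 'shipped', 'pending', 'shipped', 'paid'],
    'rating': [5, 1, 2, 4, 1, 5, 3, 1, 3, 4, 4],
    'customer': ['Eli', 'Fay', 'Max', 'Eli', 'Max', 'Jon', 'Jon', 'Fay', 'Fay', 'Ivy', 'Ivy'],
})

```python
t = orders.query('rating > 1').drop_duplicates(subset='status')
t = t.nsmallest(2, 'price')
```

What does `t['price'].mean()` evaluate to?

filter rows where rating > 1:
    price   status  rating customer
0     201     paid       5      Eli
2      64  shipped       2      Max
3     167     paid       4      Eli
5     101  pending       5      Jon
6      92  pending       3      Jon
8     190  pending       3      Fay
9     134  shipped       4      Ivy
10    170     paid       4      Ivy
drop duplicate status (keep=first):
   price   status  rating customer
0    201     paid       5      Eli
2     64  shipped       2      Max
5    101  pending       5      Jon
take 2 rows with smallest price:
   price   status  rating customer
2     64  shipped       2      Max
5    101  pending       5      Jon
Hence 82.5.

82.5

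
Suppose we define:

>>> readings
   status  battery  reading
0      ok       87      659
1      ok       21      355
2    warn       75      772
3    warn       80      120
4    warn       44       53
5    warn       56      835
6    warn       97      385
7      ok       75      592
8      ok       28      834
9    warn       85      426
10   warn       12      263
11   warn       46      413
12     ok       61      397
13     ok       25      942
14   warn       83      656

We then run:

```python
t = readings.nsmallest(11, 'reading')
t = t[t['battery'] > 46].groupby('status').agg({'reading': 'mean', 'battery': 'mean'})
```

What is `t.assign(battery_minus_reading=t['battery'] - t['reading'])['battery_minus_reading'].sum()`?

-785.5

take 11 rows with smallest reading:
   status  battery  reading
4    warn       44       53
3    warn       80      120
10   warn       12      263
1      ok       21      355
6    warn       97      385
12     ok       61      397
11   warn       46      413
9    warn       85      426
7      ok       75      592
14   warn       83      656
0      ok       87      659
filter rows where battery > 46:
   status  battery  reading
3    warn       80      120
6    warn       97      385
12     ok       61      397
9    warn       85      426
7      ok       75      592
14   warn       83      656
0      ok       87      659
group by status: mean(reading), mean(battery):
           reading    battery
status                       
ok      549.333333  74.333333
warn    396.750000  86.250000
add column battery_minus_reading = t['battery'] - t['reading']:
           reading    battery  battery_minus_reading
status                                              
ok      549.333333  74.333333                 -475.0
warn    396.750000  86.250000                 -310.5
Finally, sum of column 'battery_minus_reading' = -785.5.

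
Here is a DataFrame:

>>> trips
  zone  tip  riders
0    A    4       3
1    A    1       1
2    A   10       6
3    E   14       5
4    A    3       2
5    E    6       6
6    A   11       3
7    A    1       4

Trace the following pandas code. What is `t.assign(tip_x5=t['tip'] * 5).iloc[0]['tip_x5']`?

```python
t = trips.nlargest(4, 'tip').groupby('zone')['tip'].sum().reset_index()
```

105

take 4 rows with largest tip:
  zone  tip  riders
3    E   14       5
6    A   11       3
2    A   10       6
5    E    6       6
group by zone, sum of tip:
zone
A    21
E    20
Name: tip, dtype: int64
reset_index():
  zone  tip
0    A   21
1    E   20
add column tip_x5 = t['tip'] * 5:
  zone  tip  tip_x5
0    A   21     105
1    E   20     100
The value at position 0, column 'tip_x5' is 105.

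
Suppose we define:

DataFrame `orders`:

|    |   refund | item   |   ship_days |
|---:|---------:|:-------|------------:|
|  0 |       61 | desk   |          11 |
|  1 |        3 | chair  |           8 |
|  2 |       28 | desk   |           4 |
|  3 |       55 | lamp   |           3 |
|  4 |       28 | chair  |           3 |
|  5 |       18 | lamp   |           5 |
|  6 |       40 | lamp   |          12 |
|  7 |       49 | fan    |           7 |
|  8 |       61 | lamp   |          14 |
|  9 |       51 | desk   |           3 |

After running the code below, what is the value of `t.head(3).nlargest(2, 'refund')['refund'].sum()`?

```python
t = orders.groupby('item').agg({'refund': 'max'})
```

110

group by item, max of refund:
       refund
item         
chair      28
desk       61
fan        49
lamp       61
take first 3 rows:
       refund
item         
chair      28
desk       61
fan        49
take 2 rows with largest refund:
      refund
item        
desk      61
fan       49
Hence 110.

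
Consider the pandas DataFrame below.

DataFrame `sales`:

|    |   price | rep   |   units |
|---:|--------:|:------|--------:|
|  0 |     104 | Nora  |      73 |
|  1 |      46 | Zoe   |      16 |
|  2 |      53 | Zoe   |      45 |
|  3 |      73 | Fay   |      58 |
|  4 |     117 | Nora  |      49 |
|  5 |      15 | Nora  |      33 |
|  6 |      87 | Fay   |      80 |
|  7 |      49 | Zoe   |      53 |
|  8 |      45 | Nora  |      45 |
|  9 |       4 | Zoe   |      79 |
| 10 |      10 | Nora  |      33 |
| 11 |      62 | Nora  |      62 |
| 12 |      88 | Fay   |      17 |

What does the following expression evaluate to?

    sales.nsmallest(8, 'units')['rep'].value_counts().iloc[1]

take 8 rows with smallest units:
    price   rep  units
1      46   Zoe     16
12     88   Fay     17
5      15  Nora     33
10     10  Nora     33
2      53   Zoe     45
8      45  Nora     45
4     117  Nora     49
7      49   Zoe     53
value_counts of rep:
rep
Nora    4
Zoe     3
Fay     1
Name: count, dtype: int64

3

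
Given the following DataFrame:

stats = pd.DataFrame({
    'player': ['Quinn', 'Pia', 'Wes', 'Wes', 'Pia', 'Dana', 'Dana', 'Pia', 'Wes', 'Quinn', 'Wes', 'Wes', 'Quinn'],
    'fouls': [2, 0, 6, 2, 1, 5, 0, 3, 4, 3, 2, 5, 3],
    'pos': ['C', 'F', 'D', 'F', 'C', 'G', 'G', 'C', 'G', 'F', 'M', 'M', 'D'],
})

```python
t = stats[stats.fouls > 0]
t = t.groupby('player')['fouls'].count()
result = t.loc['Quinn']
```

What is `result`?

filter rows where fouls > 0:
   player  fouls pos
0   Quinn      2   C
2     Wes      6   D
3     Wes      2   F
4     Pia      1   C
5    Dana      5   G
7     Pia      3   C
8     Wes      4   G
9   Quinn      3   F
10    Wes      2   M
11    Wes      5   M
12  Quinn      3   D
group by player, count of fouls:
player
Dana     1
Pia      2
Quinn    3
Wes      5
Name: fouls, dtype: int64
Finally, value at index 'Quinn' = 3.

3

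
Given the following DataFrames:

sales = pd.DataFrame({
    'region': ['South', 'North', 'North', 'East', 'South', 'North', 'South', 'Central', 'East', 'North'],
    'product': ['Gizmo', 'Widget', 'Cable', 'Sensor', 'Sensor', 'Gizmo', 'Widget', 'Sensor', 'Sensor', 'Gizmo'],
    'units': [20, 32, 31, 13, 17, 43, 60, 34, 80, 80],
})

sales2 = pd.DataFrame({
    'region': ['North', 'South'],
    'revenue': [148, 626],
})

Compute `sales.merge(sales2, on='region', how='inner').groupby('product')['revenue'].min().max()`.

merge on 'region' (how='inner') → 7 rows:
  region product  units  revenue
0  South   Gizmo     20      626
1  North  Widget     32      148
2  North   Cable     31      148
3  South  Sensor     17      626
4  North   Gizmo     43      148
5  South  Widget     60      626
6  North   Gizmo     80      148
group by product, min of revenue:
product
Cable     148
Gizmo     148
Sensor    626
Widget    148
Name: revenue, dtype: int64

626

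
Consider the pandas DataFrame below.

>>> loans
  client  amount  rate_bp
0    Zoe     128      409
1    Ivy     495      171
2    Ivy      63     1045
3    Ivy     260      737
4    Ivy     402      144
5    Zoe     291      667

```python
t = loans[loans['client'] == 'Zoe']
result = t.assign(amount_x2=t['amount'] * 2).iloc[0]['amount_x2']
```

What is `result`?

256

filter rows where client == 'Zoe':
  client  amount  rate_bp
0    Zoe     128      409
5    Zoe     291      667
add column amount_x2 = t['amount'] * 2:
  client  amount  rate_bp  amount_x2
0    Zoe     128      409        256
5    Zoe     291      667        582
value at position 0, column 'amount_x2' → 256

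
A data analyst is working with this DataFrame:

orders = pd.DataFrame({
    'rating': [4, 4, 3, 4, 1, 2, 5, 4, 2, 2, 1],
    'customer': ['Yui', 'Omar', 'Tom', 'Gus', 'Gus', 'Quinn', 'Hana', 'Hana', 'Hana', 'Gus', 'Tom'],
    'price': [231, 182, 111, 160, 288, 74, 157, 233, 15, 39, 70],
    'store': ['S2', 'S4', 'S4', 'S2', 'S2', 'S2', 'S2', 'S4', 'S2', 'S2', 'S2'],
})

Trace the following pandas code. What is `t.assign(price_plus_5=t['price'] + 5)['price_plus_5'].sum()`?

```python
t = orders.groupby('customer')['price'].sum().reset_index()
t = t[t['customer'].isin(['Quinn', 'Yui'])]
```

group by customer, sum of price:
customer
Gus      487
Hana     405
Omar     182
Quinn     74
Tom      181
Yui      231
Name: price, dtype: int64
reset_index():
  customer  price
0      Gus    487
1     Hana    405
2     Omar    182
3    Quinn     74
4      Tom    181
5      Yui    231
filter rows where customer in ['Quinn', 'Yui']:
  customer  price
3    Quinn     74
5      Yui    231
add column price_plus_5 = t['price'] + 5:
  customer  price  price_plus_5
3    Quinn     74            79
5      Yui    231           236
Hence 315.

315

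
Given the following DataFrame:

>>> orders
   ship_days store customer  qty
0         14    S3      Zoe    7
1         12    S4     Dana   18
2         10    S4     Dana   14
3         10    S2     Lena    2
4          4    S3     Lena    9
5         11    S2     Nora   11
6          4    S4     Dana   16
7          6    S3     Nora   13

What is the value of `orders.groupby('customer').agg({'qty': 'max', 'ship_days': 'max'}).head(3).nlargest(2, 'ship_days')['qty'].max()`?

group by customer: max(qty), max(ship_days):
          qty  ship_days
customer                
Dana       18         12
Lena        9         10
Nora       13         11
Zoe         7         14
take first 3 rows:
          qty  ship_days
customer                
Dana       18         12
Lena        9         10
Nora       13         11
take 2 rows with largest ship_days:
          qty  ship_days
customer                
Dana       18         12
Nora       13         11
Reading off the max of column 'qty', we get 18.

18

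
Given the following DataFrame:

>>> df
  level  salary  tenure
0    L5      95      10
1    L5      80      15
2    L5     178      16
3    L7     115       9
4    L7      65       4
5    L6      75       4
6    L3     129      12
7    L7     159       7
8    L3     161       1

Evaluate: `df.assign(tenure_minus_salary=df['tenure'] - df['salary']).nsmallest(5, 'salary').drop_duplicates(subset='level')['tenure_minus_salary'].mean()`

add column tenure_minus_salary = df['tenure'] - df['salary']:
  level  salary  tenure  tenure_minus_salary
0    L5      95      10                  -85
1    L5      80      15                  -65
2    L5     178      16                 -162
3    L7     115       9                 -106
4    L7      65       4                  -61
5    L6      75       4                  -71
6    L3     129      12                 -117
7    L7     159       7                 -152
8    L3     161       1                 -160
take 5 rows with smallest salary:
  level  salary  tenure  tenure_minus_salary
4    L7      65       4                  -61
5    L6      75       4                  -71
1    L5      80      15                  -65
0    L5      95      10                  -85
3    L7     115       9                 -106
drop duplicate level (keep=first):
  level  salary  tenure  tenure_minus_salary
4    L7      65       4                  -61
5    L6      75       4                  -71
1    L5      80      15                  -65
The mean of column 'tenure_minus_salary' is -65.6666666667.

-65.6666666667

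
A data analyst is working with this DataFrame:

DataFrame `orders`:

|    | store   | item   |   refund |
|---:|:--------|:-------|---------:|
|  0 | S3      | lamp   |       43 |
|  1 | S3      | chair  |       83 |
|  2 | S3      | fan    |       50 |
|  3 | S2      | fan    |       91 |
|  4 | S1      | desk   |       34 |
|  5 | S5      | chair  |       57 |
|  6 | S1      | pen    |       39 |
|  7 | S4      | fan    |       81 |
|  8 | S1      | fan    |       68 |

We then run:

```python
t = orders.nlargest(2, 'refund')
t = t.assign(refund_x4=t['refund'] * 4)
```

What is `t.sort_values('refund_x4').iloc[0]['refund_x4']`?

take 2 rows with largest refund:
  store   item  refund
3    S2    fan      91
1    S3  chair      83
add column refund_x4 = t['refund'] * 4:
  store   item  refund  refund_x4
3    S2    fan      91        364
1    S3  chair      83        332
sort by refund_x4:
  store   item  refund  refund_x4
1    S3  chair      83        332
3    S2    fan      91        364
Taking the value at position 0, column 'refund_x4' gives 332.

332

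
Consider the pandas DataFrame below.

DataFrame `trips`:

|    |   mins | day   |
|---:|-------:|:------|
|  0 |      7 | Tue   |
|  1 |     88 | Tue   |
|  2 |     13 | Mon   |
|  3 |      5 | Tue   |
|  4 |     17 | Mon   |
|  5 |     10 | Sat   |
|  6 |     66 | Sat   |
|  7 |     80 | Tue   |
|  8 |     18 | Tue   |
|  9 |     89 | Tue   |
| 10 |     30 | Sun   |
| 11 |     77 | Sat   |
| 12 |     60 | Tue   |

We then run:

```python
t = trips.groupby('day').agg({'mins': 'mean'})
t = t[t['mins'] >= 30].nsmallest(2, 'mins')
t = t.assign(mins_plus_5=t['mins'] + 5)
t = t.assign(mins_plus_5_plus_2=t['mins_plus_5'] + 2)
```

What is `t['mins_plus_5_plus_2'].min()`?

37.0

group by day, mean of mins:
          mins
day           
Mon  15.000000
Sat  51.000000
Sun  30.000000
Tue  49.571429
filter rows where mins >= 30:
          mins
day           
Sat  51.000000
Sun  30.000000
Tue  49.571429
take 2 rows with smallest mins:
          mins
day           
Sun  30.000000
Tue  49.571429
add column mins_plus_5 = t['mins'] + 5:
          mins  mins_plus_5
day                        
Sun  30.000000    35.000000
Tue  49.571429    54.571429
add column mins_plus_5_plus_2 = t['mins_plus_5'] + 2:
          mins  mins_plus_5  mins_plus_5_plus_2
day                                            
Sun  30.000000    35.000000           37.000000
Tue  49.571429    54.571429           56.571429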